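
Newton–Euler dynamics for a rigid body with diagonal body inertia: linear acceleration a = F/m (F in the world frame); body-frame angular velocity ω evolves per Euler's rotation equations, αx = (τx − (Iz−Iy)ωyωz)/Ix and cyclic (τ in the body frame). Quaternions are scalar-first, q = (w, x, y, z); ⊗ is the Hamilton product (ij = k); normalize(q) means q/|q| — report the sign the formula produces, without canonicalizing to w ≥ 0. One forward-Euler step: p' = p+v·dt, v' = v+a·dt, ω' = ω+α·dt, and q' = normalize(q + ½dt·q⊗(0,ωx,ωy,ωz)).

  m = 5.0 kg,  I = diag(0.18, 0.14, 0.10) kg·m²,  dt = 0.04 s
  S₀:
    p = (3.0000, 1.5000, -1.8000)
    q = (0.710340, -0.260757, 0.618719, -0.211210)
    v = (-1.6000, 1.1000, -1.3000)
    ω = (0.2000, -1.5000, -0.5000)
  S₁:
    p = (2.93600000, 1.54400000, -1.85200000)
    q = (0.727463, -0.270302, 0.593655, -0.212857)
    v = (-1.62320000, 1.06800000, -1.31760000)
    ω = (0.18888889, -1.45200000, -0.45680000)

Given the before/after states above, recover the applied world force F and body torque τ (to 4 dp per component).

F = (-2.9000, -4.0000, -2.2000)
τ = (-0.0800, 0.1600, 0.1200)

rate change Δω = (-0.01111111, 0.04800000, 0.04320000)
ω₀×(Iω₀) = (-0.0300, -0.0080, 0.0120)
τ = I·(Δω/dt) + ω₀×(Iω₀) = (-0.0800, 0.1600, 0.1200)
Δv = v₁−v₀ = (-0.02320000, -0.03200000, -0.01760000)
F = m·Δv/dt = (-2.9000, -4.0000, -2.2000)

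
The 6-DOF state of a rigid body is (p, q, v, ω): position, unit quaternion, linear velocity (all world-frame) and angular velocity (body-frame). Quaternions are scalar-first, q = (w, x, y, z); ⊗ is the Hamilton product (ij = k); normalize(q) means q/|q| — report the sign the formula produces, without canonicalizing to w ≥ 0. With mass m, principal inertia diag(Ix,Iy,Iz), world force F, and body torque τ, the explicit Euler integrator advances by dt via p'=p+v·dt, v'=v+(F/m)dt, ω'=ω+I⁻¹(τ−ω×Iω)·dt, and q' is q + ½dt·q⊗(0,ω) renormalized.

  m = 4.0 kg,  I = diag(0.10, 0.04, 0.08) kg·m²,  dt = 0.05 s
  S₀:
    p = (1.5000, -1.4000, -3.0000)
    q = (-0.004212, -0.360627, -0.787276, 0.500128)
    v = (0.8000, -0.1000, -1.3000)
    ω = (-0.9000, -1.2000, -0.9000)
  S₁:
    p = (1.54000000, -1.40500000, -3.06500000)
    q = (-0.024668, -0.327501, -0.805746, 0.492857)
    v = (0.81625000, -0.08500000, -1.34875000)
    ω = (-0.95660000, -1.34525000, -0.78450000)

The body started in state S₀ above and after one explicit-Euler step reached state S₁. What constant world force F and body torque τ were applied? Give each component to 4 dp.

F = (1.3000, 1.2000, -3.9000)
τ = (-0.0700, -0.1000, 0.1200)

velocity change Δv = (0.01625000, 0.01500000, -0.04875000)
m·(v₁−v₀)/dt = (1.3000, 1.2000, -3.9000)
Δω = ω₁−ω₀ = (-0.05660000, -0.14525000, 0.11550000)
ω₀×(Iω₀) = (0.0432, 0.0162, -0.0648)
applied torque τ = (-0.0700, -0.1000, 0.1200)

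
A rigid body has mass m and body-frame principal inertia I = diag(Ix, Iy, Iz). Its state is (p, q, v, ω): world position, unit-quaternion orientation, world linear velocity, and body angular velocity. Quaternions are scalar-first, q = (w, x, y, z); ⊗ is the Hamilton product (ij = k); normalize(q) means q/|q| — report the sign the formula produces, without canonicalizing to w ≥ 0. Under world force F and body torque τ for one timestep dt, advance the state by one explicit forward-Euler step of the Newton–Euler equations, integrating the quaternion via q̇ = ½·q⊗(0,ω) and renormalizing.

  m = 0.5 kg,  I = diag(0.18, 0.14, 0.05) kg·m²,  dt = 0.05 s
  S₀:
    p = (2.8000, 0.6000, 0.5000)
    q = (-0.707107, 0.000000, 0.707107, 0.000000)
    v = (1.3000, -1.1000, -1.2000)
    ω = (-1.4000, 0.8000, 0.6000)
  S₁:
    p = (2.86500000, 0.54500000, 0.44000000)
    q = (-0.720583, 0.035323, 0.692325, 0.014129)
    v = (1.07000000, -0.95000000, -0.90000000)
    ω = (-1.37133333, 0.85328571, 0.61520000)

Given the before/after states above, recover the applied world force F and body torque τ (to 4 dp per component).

Δv = v₁−v₀ = (-0.23000000, 0.15000000, 0.30000000)
F = m·Δv/dt = (-2.3000, 1.5000, 3.0000)
Δω = ω₁−ω₀ = (0.02866667, 0.05328571, 0.01520000)
precession coupling = (-0.0432, -0.1092, 0.0448)
applied torque τ = (0.0600, 0.0400, 0.0600)

F = (-2.3000, 1.5000, 3.0000)
τ = (0.0600, 0.0400, 0.0600)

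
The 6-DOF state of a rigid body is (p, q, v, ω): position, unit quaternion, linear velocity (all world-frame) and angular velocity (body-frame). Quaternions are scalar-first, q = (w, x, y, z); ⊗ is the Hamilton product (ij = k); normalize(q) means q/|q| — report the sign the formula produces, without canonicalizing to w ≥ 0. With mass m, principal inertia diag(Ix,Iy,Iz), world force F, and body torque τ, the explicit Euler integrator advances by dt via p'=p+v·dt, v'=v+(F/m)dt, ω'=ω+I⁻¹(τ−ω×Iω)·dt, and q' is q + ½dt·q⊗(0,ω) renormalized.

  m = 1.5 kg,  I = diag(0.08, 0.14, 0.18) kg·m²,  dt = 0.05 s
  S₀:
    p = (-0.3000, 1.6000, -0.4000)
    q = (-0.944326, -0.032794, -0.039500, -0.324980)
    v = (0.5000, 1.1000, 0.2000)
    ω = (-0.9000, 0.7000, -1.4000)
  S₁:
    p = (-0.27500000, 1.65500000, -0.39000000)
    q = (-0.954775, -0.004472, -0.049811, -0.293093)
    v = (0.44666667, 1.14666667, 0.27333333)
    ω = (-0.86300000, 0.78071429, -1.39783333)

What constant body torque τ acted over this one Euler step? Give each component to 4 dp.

τ = (0.0200, 0.1000, -0.0300)

ω₁ − ω₀ = (0.03700000, 0.08071429, 0.00216667)
τ = I·(Δω/dt) + ω₀×(Iω₀) = (0.0200, 0.1000, -0.0300)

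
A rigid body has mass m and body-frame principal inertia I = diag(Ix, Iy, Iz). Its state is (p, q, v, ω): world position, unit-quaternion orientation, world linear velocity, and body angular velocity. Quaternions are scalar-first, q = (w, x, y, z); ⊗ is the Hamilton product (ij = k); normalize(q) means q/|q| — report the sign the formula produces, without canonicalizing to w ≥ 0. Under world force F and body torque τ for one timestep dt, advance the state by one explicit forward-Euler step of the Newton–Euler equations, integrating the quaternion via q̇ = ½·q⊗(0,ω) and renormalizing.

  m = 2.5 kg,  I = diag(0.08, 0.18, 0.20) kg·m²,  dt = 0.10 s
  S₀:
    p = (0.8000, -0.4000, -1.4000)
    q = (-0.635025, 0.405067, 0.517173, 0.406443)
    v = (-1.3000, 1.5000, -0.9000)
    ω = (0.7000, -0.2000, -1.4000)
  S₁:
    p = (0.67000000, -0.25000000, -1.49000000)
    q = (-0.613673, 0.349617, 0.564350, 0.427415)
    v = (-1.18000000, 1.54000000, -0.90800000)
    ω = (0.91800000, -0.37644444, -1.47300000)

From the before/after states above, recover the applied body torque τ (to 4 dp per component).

ω₁ − ω₀ = (0.21800000, -0.17644444, -0.07300000)
ω₀×(Iω₀) = (0.0056, 0.1176, -0.0140)
I·α + gyro = (0.1800, -0.2000, -0.1600)

τ = (0.1800, -0.2000, -0.1600)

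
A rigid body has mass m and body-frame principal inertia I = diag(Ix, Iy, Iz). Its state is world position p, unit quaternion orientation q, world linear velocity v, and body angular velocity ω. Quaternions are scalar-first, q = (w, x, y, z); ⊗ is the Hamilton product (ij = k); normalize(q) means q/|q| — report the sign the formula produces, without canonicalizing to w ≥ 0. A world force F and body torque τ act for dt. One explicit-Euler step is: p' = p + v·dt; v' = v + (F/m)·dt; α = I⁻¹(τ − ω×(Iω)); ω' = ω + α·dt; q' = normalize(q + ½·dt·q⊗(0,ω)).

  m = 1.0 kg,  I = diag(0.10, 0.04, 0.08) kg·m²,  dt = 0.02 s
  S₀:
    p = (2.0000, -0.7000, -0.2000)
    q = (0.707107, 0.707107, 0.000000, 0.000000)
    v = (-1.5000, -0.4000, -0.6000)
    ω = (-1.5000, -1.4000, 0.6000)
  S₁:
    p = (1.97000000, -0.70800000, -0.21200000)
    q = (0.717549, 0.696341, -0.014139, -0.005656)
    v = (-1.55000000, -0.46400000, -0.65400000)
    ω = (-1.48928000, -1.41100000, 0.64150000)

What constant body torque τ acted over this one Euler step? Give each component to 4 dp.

τ = (0.0200, -0.0400, 0.0400)

rate change Δω = (0.01072000, -0.01100000, 0.04150000)
I·α + gyro = (0.0200, -0.0400, 0.0400)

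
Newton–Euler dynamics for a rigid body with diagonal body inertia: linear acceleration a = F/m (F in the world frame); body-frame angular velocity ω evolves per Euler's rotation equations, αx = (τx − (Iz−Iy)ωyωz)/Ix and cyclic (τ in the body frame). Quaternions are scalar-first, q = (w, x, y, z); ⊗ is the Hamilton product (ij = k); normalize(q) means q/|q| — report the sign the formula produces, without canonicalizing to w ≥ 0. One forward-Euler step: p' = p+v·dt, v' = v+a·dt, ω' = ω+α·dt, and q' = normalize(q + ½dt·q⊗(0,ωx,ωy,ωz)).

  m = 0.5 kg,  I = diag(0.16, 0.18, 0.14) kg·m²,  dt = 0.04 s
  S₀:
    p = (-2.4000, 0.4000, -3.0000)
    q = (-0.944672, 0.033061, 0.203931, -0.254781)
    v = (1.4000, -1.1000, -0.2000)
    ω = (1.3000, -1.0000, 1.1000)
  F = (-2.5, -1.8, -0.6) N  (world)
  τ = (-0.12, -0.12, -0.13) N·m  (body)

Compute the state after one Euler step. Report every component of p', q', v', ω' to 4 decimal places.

a = (-5.0000, -3.6000, -1.2000)
new position p' = (-2.3440, 0.3560, -3.0080)
v + (F/m)dt = (1.2000, -1.2440, -0.2480)
gyro term ω×Iω = (0.0440, 0.0286, -0.0260)
α = I⁻¹(τ − ω×Iω) = (-1.0250, -0.8256, -0.7429)
ω + α·dt = (1.2590, -1.0330, 1.0703)
q⊗(0,ω) = (0.4412108, -1.2585305, 0.5770896, -1.3373105)
q + ½dt·q⊗(0,ω), renormalized = (-0.9351, 0.0079, 0.2153, -0.2813)

p' = (-2.3440, 0.3560, -3.0080)
q' = (-0.9351, 0.0079, 0.2153, -0.2813)
v' = (1.2000, -1.2440, -0.2480)
ω' = (1.2590, -1.0330, 1.0703)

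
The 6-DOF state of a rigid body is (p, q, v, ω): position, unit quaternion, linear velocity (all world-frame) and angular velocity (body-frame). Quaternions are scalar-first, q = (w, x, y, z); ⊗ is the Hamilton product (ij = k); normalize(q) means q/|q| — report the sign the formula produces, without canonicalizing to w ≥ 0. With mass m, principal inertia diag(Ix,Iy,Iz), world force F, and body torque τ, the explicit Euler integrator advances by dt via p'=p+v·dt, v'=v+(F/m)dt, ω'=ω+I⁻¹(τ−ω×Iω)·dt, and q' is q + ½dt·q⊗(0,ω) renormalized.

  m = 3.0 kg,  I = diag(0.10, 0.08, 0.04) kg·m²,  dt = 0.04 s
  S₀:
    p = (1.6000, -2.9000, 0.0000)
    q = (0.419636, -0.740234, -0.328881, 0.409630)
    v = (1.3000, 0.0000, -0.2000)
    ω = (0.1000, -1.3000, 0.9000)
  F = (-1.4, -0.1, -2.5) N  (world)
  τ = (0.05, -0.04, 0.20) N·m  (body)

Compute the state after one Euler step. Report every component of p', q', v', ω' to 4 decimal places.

a = F/m = (-0.4667, -0.0333, -0.8333)
p + v·dt = (1.6520, -2.9000, -0.0080)
v + (F/m)dt = (1.2813, -0.0013, -0.2333)
gyro term ω×Iω = (0.0468, 0.0054, 0.0026)
α = I⁻¹(τ − ω×Iω) = (0.0320, -0.5675, 4.9350)
new body rate ω' = (0.1013, -1.3227, 1.0974)
Hamilton product q⊗(0,ω) = (-0.7221889, 0.2784897, 0.1616468, 1.3728647)
q' = normalize(q + ½dt·q⊗(0,ω)) = (0.4050, -0.7343, -0.3255, 0.4369)

p' = (1.6520, -2.9000, -0.0080)
q' = (0.4050, -0.7343, -0.3255, 0.4369)
v' = (1.2813, -0.0013, -0.2333)
ω' = (0.1013, -1.3227, 1.0974)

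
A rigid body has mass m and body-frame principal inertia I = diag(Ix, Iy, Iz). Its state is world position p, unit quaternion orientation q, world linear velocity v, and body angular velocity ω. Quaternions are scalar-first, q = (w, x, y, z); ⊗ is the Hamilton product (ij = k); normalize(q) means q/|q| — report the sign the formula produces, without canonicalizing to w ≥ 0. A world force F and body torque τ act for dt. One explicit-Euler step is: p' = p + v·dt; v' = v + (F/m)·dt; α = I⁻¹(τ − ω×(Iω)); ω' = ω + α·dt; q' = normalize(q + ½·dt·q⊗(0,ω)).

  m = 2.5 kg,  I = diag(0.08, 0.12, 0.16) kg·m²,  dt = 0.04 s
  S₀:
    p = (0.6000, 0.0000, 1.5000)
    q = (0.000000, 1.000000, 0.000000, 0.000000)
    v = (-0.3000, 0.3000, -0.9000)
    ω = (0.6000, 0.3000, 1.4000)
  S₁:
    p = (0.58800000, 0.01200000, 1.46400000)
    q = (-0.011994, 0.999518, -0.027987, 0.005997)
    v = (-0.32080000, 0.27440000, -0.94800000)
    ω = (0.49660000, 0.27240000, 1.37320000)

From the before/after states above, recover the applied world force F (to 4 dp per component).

Δv = v₁−v₀ = (-0.02080000, -0.02560000, -0.04800000)
m·(v₁−v₀)/dt = (-1.3000, -1.6000, -3.0000)

F = (-1.3000, -1.6000, -3.0000)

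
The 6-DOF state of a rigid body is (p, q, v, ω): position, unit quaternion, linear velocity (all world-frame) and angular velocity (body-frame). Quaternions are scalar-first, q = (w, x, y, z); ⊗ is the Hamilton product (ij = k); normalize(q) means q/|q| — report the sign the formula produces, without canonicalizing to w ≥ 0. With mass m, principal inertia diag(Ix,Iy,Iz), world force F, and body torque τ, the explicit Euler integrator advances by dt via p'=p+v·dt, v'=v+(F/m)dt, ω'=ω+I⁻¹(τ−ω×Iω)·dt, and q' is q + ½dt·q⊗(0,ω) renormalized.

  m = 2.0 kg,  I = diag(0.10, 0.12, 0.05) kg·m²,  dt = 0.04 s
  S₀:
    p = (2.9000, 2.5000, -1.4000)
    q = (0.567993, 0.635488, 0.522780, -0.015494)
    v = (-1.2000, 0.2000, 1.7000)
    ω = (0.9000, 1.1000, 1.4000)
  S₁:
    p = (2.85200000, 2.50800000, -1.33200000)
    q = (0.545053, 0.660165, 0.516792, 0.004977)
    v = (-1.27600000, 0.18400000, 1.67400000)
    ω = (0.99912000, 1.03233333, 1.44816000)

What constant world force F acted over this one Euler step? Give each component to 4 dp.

Δv = v₁−v₀ = (-0.07600000, -0.01600000, -0.02600000)
applied force F = (-3.8000, -0.8000, -1.3000)

F = (-3.8000, -0.8000, -1.3000)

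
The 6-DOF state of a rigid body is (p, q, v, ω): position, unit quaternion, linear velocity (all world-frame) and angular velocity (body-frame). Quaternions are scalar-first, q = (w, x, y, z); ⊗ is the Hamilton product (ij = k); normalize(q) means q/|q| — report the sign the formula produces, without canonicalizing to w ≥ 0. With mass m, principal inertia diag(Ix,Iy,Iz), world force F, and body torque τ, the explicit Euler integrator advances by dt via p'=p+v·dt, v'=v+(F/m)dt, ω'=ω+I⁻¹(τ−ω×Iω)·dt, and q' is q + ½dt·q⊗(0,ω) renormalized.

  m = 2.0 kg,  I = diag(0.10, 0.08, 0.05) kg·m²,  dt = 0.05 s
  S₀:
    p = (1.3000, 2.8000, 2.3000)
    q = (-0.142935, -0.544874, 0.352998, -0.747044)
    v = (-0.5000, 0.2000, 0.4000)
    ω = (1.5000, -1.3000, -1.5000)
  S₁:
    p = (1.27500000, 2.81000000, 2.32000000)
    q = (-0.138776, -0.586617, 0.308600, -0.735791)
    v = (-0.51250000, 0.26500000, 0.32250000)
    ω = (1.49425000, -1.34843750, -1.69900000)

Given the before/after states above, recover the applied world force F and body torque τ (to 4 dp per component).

rate change Δω = (-0.00575000, -0.04843750, -0.19900000)
precession coupling = (-0.0585, -0.1125, 0.0390)
applied torque τ = (-0.0700, -0.1900, -0.1600)
v₁ − v₀ = (-0.01250000, 0.06500000, -0.07750000)
F = m·Δv/dt = (-0.5000, 2.6000, -3.1000)

F = (-0.5000, 2.6000, -3.1000)
τ = (-0.0700, -0.1900, -0.1600)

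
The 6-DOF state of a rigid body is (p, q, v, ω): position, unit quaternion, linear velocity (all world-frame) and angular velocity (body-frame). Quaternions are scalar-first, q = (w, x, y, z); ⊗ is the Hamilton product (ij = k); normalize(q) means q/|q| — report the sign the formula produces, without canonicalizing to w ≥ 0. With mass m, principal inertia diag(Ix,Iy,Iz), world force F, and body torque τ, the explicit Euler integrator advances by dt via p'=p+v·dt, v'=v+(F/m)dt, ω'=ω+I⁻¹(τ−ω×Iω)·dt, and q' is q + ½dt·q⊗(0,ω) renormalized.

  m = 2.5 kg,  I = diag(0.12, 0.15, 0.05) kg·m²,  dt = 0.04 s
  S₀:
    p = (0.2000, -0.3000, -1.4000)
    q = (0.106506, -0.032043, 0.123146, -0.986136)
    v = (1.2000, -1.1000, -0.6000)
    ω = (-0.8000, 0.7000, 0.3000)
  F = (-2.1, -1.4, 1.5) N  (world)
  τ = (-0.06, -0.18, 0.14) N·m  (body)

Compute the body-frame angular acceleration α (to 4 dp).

ω×(Iω) gyroscopic = (-0.0210, -0.0168, -0.0168)
α = I⁻¹(τ − ω×Iω) = (-0.3250, -1.0880, 3.1360)

α = (-0.3250, -1.0880, 3.1360)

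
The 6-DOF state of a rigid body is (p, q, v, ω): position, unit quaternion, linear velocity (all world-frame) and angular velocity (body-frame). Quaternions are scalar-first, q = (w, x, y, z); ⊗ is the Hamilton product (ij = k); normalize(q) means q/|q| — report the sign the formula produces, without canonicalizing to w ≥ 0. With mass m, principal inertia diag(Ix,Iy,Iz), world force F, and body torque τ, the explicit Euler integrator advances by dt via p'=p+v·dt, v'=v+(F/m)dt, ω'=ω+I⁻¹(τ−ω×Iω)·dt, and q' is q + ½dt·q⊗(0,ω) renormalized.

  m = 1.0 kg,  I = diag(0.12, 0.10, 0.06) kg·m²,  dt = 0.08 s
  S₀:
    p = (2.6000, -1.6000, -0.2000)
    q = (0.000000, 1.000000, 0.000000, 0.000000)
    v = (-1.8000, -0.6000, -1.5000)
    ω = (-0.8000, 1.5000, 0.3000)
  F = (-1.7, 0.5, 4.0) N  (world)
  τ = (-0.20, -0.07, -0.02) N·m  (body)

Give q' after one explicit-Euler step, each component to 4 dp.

q' = (0.0319, 0.9976, -0.0120, 0.0599)

2q̇ = q⊗(0,ω) = (0.8000000, 0.0000000, -0.3000000, 1.5000000)
q + ½dt·q⊗(0,ω), renormalized = (0.0319, 0.9976, -0.0120, 0.0599)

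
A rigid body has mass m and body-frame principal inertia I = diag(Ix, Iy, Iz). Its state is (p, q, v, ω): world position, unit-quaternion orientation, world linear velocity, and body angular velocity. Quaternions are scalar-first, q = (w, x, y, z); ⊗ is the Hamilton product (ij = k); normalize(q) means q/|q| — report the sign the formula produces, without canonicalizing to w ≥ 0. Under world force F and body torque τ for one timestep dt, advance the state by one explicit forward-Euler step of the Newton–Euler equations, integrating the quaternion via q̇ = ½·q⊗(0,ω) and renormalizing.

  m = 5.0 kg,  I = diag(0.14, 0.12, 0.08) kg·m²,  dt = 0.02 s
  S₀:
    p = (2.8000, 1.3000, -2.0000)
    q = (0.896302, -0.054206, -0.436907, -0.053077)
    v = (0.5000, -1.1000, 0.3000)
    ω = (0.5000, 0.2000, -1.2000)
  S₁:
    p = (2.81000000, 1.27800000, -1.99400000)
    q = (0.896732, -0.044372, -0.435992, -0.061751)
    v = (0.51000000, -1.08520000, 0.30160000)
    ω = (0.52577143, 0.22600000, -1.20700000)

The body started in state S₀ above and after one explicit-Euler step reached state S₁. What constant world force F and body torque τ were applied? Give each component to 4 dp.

Δω = ω₁−ω₀ = (0.02577143, 0.02600000, -0.00700000)
I·α + gyro = (0.1900, 0.1200, -0.0300)
Δv = v₁−v₀ = (0.01000000, 0.01480000, 0.00160000)
m·(v₁−v₀)/dt = (2.5000, 3.7000, 0.4000)

F = (2.5000, 3.7000, 0.4000)
τ = (0.1900, 0.1200, -0.0300)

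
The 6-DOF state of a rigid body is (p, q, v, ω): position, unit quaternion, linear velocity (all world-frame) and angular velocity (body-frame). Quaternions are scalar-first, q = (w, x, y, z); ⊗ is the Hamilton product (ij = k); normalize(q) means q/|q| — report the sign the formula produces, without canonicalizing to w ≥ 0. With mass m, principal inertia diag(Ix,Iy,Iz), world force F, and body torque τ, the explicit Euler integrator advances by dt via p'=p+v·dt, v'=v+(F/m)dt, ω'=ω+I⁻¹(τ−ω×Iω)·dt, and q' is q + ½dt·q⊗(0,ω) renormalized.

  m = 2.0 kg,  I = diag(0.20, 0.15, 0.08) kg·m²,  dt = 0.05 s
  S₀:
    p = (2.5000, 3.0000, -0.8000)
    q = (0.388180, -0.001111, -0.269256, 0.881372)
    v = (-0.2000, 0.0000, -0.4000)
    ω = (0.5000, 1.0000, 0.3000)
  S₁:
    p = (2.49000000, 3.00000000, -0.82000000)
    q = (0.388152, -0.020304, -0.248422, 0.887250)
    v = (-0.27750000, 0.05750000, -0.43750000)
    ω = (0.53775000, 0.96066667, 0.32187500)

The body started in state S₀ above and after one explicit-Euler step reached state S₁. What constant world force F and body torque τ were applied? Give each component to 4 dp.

ω₁ − ω₀ = (0.03775000, -0.03933333, 0.02187500)
I·α + gyro = (0.1300, -0.1000, 0.0100)
Δv = v₁−v₀ = (-0.07750000, 0.05750000, -0.03750000)
F = m·Δv/dt = (-3.1000, 2.3000, -1.5000)

F = (-3.1000, 2.3000, -1.5000)
τ = (0.1300, -0.1000, 0.0100)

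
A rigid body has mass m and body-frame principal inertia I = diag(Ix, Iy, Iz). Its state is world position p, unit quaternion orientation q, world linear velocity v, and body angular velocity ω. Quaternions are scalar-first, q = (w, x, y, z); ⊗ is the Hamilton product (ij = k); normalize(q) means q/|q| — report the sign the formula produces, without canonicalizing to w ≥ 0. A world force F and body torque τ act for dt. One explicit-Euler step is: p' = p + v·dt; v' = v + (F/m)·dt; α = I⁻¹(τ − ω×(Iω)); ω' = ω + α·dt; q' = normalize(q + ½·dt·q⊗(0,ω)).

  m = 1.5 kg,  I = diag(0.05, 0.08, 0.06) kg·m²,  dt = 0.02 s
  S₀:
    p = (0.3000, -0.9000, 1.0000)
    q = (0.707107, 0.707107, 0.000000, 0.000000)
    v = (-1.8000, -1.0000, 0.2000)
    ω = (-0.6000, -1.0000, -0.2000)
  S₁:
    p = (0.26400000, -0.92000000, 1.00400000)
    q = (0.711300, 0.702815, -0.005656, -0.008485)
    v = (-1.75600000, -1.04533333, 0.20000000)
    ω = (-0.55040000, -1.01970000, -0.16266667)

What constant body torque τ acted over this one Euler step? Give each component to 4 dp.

τ = (0.1200, -0.0800, 0.1300)

ω₁ − ω₀ = (0.04960000, -0.01970000, 0.03733333)
applied torque τ = (0.1200, -0.0800, 0.1300)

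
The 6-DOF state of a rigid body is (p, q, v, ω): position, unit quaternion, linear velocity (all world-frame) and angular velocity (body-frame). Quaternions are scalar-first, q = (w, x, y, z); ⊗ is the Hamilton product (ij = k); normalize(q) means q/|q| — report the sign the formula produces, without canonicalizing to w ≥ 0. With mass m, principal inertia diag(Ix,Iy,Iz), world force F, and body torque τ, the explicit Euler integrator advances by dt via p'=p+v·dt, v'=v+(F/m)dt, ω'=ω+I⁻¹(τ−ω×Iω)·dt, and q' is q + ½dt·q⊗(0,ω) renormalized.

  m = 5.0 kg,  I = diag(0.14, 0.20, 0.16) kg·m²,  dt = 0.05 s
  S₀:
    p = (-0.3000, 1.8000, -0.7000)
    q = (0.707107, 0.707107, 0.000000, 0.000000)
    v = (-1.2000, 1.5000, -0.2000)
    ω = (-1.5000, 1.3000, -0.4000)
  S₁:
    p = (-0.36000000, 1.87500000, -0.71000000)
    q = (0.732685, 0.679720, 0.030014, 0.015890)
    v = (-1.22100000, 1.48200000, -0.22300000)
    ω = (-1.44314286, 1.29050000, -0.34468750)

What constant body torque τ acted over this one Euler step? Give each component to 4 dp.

rate change Δω = (0.05685714, -0.00950000, 0.05531250)
applied torque τ = (0.1800, -0.0500, 0.0600)

τ = (0.1800, -0.0500, 0.0600)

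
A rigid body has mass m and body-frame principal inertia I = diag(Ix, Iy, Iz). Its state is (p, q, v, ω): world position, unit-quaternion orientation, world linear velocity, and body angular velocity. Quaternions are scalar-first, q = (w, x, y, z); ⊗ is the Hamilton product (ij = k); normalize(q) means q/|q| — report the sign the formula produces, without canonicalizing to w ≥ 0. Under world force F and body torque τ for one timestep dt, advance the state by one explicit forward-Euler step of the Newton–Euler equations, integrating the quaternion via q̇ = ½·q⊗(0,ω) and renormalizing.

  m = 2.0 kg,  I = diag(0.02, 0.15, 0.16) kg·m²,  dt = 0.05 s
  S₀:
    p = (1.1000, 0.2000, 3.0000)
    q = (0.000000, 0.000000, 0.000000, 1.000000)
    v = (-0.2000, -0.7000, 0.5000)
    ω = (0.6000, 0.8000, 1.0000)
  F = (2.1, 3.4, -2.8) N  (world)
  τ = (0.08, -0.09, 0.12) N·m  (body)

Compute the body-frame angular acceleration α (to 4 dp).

α = (3.6000, -0.0400, 0.3600)

ω×(Iω) gyroscopic = (0.0080, -0.0840, 0.0624)
angular accel α = (3.6000, -0.0400, 0.3600)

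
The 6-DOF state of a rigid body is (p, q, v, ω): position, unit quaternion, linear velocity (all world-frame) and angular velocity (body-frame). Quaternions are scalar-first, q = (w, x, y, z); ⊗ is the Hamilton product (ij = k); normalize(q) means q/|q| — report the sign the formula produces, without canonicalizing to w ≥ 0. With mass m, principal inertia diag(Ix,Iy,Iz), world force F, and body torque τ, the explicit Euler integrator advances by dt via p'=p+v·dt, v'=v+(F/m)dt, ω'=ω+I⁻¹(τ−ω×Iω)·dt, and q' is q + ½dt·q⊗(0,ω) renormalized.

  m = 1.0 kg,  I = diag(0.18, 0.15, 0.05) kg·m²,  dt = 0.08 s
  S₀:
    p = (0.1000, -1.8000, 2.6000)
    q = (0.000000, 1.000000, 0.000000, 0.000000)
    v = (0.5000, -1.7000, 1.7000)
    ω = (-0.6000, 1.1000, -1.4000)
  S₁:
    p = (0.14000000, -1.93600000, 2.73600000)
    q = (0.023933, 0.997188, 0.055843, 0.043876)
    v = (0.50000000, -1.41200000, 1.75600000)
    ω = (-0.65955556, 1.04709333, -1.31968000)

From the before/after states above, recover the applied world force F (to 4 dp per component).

Δv = v₁−v₀ = (0.00000000, 0.28800000, 0.05600000)
m·(v₁−v₀)/dt = (0.0000, 3.6000, 0.7000)

F = (0.0000, 3.6000, 0.7000)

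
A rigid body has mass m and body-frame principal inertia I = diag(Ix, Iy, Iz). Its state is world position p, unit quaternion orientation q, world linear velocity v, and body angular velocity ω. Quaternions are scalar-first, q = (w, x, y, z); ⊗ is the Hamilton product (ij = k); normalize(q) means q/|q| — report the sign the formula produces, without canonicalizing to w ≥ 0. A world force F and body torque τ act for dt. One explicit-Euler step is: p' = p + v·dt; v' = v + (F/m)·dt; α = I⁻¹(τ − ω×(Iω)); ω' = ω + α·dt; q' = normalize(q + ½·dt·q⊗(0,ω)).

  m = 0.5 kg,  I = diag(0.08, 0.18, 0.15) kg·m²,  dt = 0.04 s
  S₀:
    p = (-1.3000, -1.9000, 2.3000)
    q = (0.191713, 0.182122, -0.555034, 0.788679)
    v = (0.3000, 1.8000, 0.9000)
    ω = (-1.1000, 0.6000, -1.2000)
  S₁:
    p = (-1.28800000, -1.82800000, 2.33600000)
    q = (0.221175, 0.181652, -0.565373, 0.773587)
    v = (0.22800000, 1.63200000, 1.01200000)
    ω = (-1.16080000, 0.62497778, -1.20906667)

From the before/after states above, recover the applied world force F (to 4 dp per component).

F = (-0.9000, -2.1000, 1.4000)

Δv = v₁−v₀ = (-0.07200000, -0.16800000, 0.11200000)
applied force F = (-0.9000, -2.1000, 1.4000)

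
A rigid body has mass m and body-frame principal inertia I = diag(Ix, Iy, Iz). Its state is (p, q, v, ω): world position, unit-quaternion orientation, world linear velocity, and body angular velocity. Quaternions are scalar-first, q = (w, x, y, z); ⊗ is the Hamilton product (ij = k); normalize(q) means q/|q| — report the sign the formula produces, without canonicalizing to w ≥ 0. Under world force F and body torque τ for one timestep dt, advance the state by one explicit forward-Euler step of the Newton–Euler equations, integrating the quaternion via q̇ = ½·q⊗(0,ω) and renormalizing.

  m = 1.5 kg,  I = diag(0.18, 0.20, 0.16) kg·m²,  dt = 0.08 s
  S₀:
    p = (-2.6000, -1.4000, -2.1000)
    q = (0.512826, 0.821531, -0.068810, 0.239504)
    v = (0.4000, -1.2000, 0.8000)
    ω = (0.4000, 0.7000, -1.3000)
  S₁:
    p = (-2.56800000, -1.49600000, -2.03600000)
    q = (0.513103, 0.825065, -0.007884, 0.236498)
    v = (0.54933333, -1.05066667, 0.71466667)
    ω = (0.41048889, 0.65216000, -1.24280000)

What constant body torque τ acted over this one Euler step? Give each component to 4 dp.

Δω = ω₁−ω₀ = (0.01048889, -0.04784000, 0.05720000)
I·α + gyro = (0.0600, -0.1300, 0.1200)

τ = (0.0600, -0.1300, 0.1200)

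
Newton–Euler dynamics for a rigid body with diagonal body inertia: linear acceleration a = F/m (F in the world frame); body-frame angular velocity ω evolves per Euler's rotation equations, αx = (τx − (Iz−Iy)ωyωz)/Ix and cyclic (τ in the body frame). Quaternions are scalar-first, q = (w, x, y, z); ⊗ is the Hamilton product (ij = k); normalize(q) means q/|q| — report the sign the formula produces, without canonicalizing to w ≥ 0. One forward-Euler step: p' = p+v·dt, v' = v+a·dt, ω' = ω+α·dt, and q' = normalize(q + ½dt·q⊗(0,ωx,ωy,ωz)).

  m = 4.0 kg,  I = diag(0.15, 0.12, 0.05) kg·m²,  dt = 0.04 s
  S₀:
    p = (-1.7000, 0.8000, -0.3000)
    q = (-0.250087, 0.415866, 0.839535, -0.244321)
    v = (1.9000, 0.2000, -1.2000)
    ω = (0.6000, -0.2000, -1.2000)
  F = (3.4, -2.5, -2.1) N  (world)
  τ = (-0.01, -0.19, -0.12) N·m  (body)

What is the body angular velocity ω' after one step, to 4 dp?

ω' = (0.6018, -0.2393, -1.2989)

gyro term ω×Iω = (-0.0168, -0.0720, 0.0036)
α = I⁻¹(τ − ω×Iω) = (0.0453, -0.9833, -2.4720)
new body rate ω' = (0.6018, -0.2393, -1.2989)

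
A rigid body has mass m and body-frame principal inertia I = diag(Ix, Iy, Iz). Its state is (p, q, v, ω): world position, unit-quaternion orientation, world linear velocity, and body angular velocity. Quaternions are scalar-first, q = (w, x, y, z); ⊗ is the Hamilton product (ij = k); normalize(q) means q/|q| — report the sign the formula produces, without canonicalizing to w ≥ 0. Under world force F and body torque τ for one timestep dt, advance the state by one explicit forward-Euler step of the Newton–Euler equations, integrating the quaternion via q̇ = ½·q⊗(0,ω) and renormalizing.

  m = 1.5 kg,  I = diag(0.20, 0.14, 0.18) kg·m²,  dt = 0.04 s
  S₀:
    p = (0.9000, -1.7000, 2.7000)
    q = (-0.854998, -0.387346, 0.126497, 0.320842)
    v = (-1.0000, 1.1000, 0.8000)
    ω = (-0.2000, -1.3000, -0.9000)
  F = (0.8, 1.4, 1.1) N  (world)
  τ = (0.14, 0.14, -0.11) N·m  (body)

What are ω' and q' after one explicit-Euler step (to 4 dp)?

ω' = (-0.1814, -1.2610, -0.9210)
q' = (-0.8471, -0.3777, 0.1404, 0.3466)

α = I⁻¹(τ − ω×Iω) = (0.4660, 0.9743, -0.5244)
ω + α·dt = (-0.1814, -1.2610, -0.9210)
Hamilton product q⊗(0,ω) = (0.3757347, 0.4742469, 0.6987176, 1.2983474)
q' = normalize(q + ½dt·q⊗(0,ω)) = (-0.8471, -0.3777, 0.1404, 0.3466)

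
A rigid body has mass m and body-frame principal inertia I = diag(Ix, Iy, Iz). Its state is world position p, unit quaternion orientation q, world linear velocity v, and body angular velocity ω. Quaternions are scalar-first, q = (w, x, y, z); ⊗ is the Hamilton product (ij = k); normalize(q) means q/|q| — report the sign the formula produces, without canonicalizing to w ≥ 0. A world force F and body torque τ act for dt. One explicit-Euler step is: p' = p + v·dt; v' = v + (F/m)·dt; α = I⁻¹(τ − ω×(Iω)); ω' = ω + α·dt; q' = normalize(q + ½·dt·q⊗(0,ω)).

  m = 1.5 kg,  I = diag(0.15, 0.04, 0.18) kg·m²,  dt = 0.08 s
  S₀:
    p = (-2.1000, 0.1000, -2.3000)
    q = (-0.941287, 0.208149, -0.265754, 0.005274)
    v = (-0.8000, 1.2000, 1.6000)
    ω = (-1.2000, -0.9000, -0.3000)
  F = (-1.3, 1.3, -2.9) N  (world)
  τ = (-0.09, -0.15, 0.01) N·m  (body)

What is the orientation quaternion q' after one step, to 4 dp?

q' = (-0.9390, 0.2562, -0.2292, -0.0037)

q⊗(0,ω) = (0.0121824, 1.2140172, 0.9032742, -0.2238528)
updated quaternion q' = (-0.9390, 0.2562, -0.2292, -0.0037)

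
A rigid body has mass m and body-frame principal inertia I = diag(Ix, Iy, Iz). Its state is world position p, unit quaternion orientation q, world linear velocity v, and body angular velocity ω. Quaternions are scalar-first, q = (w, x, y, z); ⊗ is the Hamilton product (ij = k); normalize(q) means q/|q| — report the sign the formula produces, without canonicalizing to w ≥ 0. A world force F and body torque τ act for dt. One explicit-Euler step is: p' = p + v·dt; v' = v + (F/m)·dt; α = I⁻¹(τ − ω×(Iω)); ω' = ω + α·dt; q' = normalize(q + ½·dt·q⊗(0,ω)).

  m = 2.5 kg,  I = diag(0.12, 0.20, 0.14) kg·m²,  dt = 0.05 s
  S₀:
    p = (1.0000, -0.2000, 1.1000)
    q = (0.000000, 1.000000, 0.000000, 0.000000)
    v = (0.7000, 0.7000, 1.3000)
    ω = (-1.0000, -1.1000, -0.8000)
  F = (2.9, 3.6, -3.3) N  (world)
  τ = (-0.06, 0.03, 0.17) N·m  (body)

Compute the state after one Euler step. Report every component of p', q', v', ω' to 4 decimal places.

linear accel F/m = (1.1600, 1.4400, -1.3200)
p' = p + v·dt = (1.0350, -0.1650, 1.1650)
v + (F/m)dt = (0.7580, 0.7720, 1.2340)
gyro term ω×Iω = (-0.0528, -0.0160, 0.0880)
(τ − ω×Iω)/I = (-0.0600, 0.2300, 0.5857)
ω' = ω + α·dt = (-1.0030, -1.0885, -0.7707)
q⊗(0,ω) = (1.0000000, 0.0000000, 0.8000000, -1.1000000)
q + ½dt·q⊗(0,ω), renormalized = (0.0250, 0.9991, 0.0200, -0.0275)

p' = (1.0350, -0.1650, 1.1650)
q' = (0.0250, 0.9991, 0.0200, -0.0275)
v' = (0.7580, 0.7720, 1.2340)
ω' = (-1.0030, -1.0885, -0.7707)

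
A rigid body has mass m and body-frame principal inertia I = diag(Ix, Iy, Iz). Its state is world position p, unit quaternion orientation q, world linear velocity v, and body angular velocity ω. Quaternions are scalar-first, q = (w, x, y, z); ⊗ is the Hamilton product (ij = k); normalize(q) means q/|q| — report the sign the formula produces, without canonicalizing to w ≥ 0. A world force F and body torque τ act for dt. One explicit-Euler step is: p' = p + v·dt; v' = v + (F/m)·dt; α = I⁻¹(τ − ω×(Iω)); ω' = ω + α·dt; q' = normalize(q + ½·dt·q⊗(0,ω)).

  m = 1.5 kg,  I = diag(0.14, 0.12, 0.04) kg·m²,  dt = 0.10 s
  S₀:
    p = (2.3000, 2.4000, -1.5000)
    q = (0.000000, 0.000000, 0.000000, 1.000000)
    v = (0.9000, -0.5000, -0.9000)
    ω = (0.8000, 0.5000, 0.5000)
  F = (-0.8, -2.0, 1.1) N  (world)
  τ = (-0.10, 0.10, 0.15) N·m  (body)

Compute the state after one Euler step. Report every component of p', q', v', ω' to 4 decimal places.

p' = (2.3900, 2.3500, -1.5900)
q' = (-0.0250, -0.0250, 0.0399, 0.9986)
v' = (0.8467, -0.6333, -0.8267)
ω' = (0.7429, 0.5500, 0.8950)

(τ − ω×Iω)/I = (-0.5714, 0.5000, 3.9500)
ω + α·dt = (0.7429, 0.5500, 0.8950)
Hamilton product q⊗(0,ω) = (-0.5000000, -0.5000000, 0.8000000, 0.0000000)
q' = normalize(q + ½dt·q⊗(0,ω)) = (-0.0250, -0.0250, 0.0399, 0.9986)
a = F/m = (-0.5333, -1.3333, 0.7333)
p + v·dt = (2.3900, 2.3500, -1.5900)
v + (F/m)dt = (0.8467, -0.6333, -0.8267)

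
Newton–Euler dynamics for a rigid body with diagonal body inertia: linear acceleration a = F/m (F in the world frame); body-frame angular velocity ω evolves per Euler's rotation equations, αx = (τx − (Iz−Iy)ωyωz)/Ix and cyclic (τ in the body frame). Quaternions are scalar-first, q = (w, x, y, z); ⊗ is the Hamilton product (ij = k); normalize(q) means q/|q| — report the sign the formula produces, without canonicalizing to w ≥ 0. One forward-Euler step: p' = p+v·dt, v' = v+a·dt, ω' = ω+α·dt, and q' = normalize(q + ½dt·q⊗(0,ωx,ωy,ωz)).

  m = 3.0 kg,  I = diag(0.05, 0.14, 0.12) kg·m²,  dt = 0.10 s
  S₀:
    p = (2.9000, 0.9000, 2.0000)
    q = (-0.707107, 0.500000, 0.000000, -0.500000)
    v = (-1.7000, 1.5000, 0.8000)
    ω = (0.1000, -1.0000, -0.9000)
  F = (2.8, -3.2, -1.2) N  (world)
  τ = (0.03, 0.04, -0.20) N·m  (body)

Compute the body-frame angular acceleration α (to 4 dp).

gyro term ω×Iω = (-0.0180, 0.0063, -0.0090)
(τ − ω×Iω)/I = (0.9600, 0.2407, -1.5917)

α = (0.9600, 0.2407, -1.5917)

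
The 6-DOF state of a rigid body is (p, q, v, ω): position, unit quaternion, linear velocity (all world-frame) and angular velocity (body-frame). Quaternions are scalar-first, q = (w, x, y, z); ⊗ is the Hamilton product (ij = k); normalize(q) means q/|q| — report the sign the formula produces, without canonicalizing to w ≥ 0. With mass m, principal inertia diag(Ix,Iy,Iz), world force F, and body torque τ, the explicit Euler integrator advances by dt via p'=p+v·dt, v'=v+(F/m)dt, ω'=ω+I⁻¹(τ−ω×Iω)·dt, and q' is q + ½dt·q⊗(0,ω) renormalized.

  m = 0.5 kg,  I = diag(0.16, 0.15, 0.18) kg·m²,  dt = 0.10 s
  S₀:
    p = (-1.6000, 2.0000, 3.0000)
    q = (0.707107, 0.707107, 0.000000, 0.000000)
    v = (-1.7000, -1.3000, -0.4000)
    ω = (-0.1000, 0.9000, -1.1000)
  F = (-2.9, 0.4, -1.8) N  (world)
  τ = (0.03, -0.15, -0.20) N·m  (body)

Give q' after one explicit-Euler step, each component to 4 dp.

Hamilton product q⊗(0,ω) = (0.0707107, -0.0707107, 1.4142140, -0.1414214)
updated quaternion q' = (0.7088, 0.7018, 0.0705, -0.0071)

q' = (0.7088, 0.7018, 0.0705, -0.0071)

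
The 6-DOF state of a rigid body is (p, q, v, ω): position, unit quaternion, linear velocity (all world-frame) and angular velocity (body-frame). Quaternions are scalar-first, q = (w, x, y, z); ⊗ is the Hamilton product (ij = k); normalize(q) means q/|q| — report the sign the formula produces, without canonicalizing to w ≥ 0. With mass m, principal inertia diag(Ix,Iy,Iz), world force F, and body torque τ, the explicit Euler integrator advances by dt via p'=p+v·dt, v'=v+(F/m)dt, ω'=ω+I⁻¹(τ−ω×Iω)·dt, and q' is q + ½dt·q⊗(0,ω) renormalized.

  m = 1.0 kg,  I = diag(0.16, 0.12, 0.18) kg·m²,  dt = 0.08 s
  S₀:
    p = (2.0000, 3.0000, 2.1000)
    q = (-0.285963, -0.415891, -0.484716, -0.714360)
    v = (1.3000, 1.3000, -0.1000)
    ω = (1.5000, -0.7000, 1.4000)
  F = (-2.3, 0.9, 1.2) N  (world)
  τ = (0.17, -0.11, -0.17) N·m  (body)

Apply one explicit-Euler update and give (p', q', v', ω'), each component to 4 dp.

p' = (2.1040, 3.1040, 2.0920)
q' = (-0.2337, -0.4784, -0.4944, -0.6871)
v' = (1.1160, 1.3720, -0.0040)
ω' = (1.6144, -0.7453, 1.3058)

precession coupling ω×(Iω) = (-0.0588, -0.0420, 0.0420)
α = I⁻¹(τ − ω×Iω) = (1.4300, -0.5667, -1.1778)
new body rate ω' = (1.6144, -0.7453, 1.3058)
Hamilton product q⊗(0,ω) = (1.2846393, -1.6075989, -0.2891185, 0.6178495)
q' = normalize(q + ½dt·q⊗(0,ω)) = (-0.2337, -0.4784, -0.4944, -0.6871)
a = F/m = (-2.3000, 0.9000, 1.2000)
p + v·dt = (2.1040, 3.1040, 2.0920)
v + (F/m)dt = (1.1160, 1.3720, -0.0040)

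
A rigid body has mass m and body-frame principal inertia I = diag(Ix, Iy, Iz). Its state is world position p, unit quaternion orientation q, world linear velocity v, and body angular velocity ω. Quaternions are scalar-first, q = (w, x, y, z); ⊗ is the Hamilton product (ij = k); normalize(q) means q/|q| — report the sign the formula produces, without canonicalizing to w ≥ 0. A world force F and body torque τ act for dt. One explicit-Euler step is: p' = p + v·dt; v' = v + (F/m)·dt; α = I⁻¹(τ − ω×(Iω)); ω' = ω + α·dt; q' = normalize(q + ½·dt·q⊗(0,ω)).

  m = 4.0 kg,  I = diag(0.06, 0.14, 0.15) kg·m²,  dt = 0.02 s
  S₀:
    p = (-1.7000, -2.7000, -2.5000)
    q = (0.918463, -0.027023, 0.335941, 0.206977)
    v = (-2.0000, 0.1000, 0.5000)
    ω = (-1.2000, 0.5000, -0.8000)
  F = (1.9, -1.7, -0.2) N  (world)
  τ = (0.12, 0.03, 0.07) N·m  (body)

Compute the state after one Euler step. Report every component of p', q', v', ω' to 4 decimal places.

p' = (-1.7400, -2.6980, -2.4900)
q' = (0.9180, -0.0418, 0.3378, 0.2035)
v' = (-1.9905, 0.0915, 0.4990)
ω' = (-1.1587, 0.5166, -0.7843)

ω×(Iω) gyroscopic = (-0.0040, -0.0864, -0.0480)
α = I⁻¹(τ − ω×Iω) = (2.0667, 0.8314, 0.7867)
ω + α·dt = (-1.1587, 0.5166, -0.7843)
q⊗(0,ω) = (-0.0348165, -1.4743969, 0.1892407, -0.3451527)
updated quaternion q' = (0.9180, -0.0418, 0.3378, 0.2035)
p' = p + v·dt = (-1.7400, -2.6980, -2.4900)
v + (F/m)dt = (-1.9905, 0.0915, 0.4990)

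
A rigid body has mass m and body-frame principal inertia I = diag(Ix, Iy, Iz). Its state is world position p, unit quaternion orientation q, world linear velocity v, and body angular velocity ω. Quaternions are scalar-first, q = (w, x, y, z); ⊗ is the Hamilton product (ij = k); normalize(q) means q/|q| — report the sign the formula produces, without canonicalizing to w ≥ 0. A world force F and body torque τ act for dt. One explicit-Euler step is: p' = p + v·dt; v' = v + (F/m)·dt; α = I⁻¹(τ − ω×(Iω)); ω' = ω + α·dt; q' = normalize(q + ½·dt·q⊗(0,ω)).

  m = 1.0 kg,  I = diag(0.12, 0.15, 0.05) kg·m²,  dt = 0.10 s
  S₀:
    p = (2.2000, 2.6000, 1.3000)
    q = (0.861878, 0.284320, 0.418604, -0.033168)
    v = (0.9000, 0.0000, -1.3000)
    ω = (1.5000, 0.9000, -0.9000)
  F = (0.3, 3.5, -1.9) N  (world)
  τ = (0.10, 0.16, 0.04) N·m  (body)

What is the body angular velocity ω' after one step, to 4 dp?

ω' = (1.5158, 1.0697, -0.9010)

ω×(Iω) gyroscopic = (0.0810, -0.0945, 0.0405)
α = I⁻¹(τ − ω×Iω) = (0.1583, 1.6967, -0.0100)
ω + α·dt = (1.5158, 1.0697, -0.9010)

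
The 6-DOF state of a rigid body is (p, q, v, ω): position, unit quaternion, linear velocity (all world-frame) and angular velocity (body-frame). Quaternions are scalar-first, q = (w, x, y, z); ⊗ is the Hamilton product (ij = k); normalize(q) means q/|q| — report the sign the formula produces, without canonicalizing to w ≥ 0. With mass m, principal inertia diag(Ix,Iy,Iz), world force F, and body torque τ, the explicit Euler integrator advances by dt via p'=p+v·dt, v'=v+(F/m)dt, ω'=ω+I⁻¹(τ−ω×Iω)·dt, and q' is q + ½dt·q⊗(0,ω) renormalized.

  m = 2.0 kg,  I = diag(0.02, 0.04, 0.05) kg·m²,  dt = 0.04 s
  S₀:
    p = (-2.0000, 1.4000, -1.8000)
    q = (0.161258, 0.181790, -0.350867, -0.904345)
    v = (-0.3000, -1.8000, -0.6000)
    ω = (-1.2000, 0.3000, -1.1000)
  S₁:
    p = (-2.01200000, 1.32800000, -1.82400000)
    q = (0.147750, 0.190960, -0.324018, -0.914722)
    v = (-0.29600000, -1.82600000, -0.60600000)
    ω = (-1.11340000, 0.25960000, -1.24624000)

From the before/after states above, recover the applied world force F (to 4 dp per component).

Δv = v₁−v₀ = (0.00400000, -0.02600000, -0.00600000)
F = m·Δv/dt = (0.2000, -1.3000, -0.3000)

F = (0.2000, -1.3000, -0.3000)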